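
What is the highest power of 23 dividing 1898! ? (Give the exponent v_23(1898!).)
v_23(1898!) = 85

Legendre's formula: v_p(n!) = Σ_{k ≥ 1} ⌊n / p^k⌋. For p = 23, n = 1898, the terms are:
  ⌊1898/23^1⌋ = ⌊1898/23⌋ = 82
  ⌊1898/23^2⌋ = ⌊1898/529⌋ = 3
(the next term ⌊1898/23^3⌋ = 0, terminating the sum). Summing: v_23(1898!) = 82 + 3 = 85.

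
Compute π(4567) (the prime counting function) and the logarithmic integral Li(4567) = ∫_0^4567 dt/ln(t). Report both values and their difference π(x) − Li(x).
π(4567) = 619;  Li(4567) ≈ 633.17;  π(x) − Li(x) ≈ -14.17.

Direct count of primes ≤ 4567 gives π(4567) = 619. Numerical evaluation of the logarithmic integral gives Li(4567) ≈ 633.17. The difference π(x) − Li(x) ≈ -14.17 is typically negative for small/moderate x (Li(x) overestimates), though Littlewood's theorem shows this sign changes infinitely often.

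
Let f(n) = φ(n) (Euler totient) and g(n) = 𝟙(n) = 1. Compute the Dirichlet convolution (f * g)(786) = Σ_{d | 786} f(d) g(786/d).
(φ * 𝟙)(786) = 786

Divisors of 786: [1, 2, 3, 6, 131, 262, 393, 786]. For each d | 786:
  d = 1: φ(1) · 𝟙(786/1) = 1 · 1 = 1
  d = 2: φ(2) · 𝟙(786/2) = 1 · 1 = 1
  d = 3: φ(3) · 𝟙(786/3) = 2 · 1 = 2
  d = 6: φ(6) · 𝟙(786/6) = 2 · 1 = 2
  d = 131: φ(131) · 𝟙(786/131) = 130 · 1 = 130
  d = 262: φ(262) · 𝟙(786/262) = 130 · 1 = 130
  d = 393: φ(393) · 𝟙(786/393) = 260 · 1 = 260
  d = 786: φ(786) · 𝟙(786/786) = 260 · 1 = 260
Summing: (φ * 𝟙)(786) = 1 + 1 + 2 + 2 + 130 + 130 + 260 + 260 = 786.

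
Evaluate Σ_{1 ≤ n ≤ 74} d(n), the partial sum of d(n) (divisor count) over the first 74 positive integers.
Σ_{n ≤ 74} d(n) = 332

Compute d(n) for each 1 ≤ n ≤ 74: d(1) = 1, d(2) = 2, d(3) = 2, d(4) = 3, d(5) = 2, d(6) = 4, d(7) = 2, d(8) = 4, d(9) = 3, d(10) = 4, d(11) = 2, d(12) = 6, d(13) = 2, d(14) = 4, d(15) = 4, d(16) = 5, d(17) = 2, d(18) = 6, d(19) = 2, d(20) = 6, d(21) = 4, d(22) = 4, d(23) = 2, d(24) = 8, d(25) = 3, d(26) = 4, d(27) = 4, d(28) = 6, d(29) = 2, d(30) = 8, d(31) = 2, d(32) = 6, d(33) = 4, d(34) = 4, d(35) = 4, d(36) = 9, d(37) = 2, d(38) = 4, d(39) = 4, d(40) = 8, d(41) = 2, d(42) = 8, d(43) = 2, d(44) = 6, d(45) = 6, d(46) = 4, d(47) = 2, d(48) = 10, d(49) = 3, d(50) = 6, d(51) = 4, d(52) = 6, d(53) = 2, d(54) = 8, d(55) = 4, d(56) = 8, d(57) = 4, d(58) = 4, d(59) = 2, d(60) = 12, d(61) = 2, d(62) = 4, d(63) = 6, d(64) = 7, d(65) = 4, d(66) = 8, d(67) = 2, d(68) = 6, d(69) = 4, d(70) = 8, d(71) = 2, d(72) = 12, d(73) = 2, d(74) = 4. Summing all 74 values: 332. (Dirichlet's divisor formula: Σ_{n ≤ x} d(n) = x ln(x) + (2γ − 1) x + O(√x). For x = 74, the asymptotic estimate is ≈ 329.93.)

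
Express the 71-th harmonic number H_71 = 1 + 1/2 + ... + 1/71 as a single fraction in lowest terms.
H_71 = 3028810706851429109067025637383/624893729741902836283505236800

Direct summation: H_71 = 1 + 1/2 + ... + 1/71. The least common denominator is lcm(1, ..., 71) = 5624043567677125526551547131200; over this denominator the numerator is 5624043567677125526551547131200 + 2812021783838562763275773565600 + 1874681189225708508850515710400 + 1406010891919281381637886782800 + 1124808713535425105310309426240 + 937340594612854254425257855200 + 803434795382446503793078161600 + 703005445959640690818943391400 + 624893729741902836283505236800 + 562404356767712552655154713120 + 511276687970647775141049739200 + 468670297306427127212628927600 + 432618735975163502042426702400 + 401717397691223251896539080800 + 374936237845141701770103142080 + 351502722979820345409471695700 + 330826092216301501561855713600 + 312446864870951418141752618400 + 296002293035638185607976164800 + 281202178383856276327577356560 + 267811598460815501264359387200 + 255638343985323887570524869600 + 244523633377266327241371614400 + 234335148653213563606314463800 + 224961742707085021062061885248 + 216309367987581751021213351200 + 208297909913967612094501745600 + 200858698845611625948269540400 + 193932536816452604363846452800 + 187468118922570850885051571040 + 181420760247649210533920875200 + 175751361489910172704735847850 + 170425562656882591713683246400 + 165413046108150750780927856800 + 160686959076489300758615632320 + 156223432435475709070876309200 + 152001177504787176393285057600 + 148001146517819092803988082400 + 144206245325054500680808900800 + 140601089191928138163788678280 + 137171794333588427476867003200 + 133905799230407750632179693600 + 130791710876212221547710398400 + 127819171992661943785262434800 + 124978745948380567256701047360 + 122261816688633163620685807200 + 119660501439938840990458449600 + 117167574326606781803157231900 + 114776399340349500541868308800 + 112480871353542510531030942624 + 110275364072100500520618571200 + 108154683993790875510606675600 + 106114029578813689180217870400 + 104148954956983806047250872800 + 102255337594129555028209947840 + 100429349422805812974134770200 + 98667431011879395202658721600 + 96966268408226302181923226400 + 95322772333510602144941476800 + 93734059461285425442525785520 + 92197435535690582402484379200 + 90710380123824605266960437600 + 89270532820271833754786462400 + 87875680744955086352367923925 + 86523747195032700408485340480 + 85212781328441295856841623200 + 83940948771300380993306673600 + 82706523054075375390463928400 + 81507877792422109080457204800 + 80343479538244650379307816160 + 79211881234889091923261227200 = 27259296361662861981603230736447, so H_71 = 27259296361662861981603230736447/5624043567677125526551547131200; reducing by gcd(27259296361662861981603230736447, 5624043567677125526551547131200) = 9 gives 3028810706851429109067025637383/624893729741902836283505236800 ≈ 4.84692. (The PNT-adjacent estimate ln(71) + γ ≈ 4.83990 matches within O(1/n).)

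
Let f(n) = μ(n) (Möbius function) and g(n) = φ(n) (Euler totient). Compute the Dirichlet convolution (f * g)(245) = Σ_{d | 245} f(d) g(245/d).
(μ * φ)(245) = 108

Divisors of 245: [1, 5, 7, 35, 49, 245]. For each d | 245:
  d = 1: μ(1) · φ(245/1) = 1 · 168 = 168
  d = 5: μ(5) · φ(245/5) = -1 · 42 = -42
  d = 7: μ(7) · φ(245/7) = -1 · 24 = -24
  d = 35: μ(35) · φ(245/35) = 1 · 6 = 6
  d = 49: μ(49) · φ(245/49) = 0 · 4 = 0
  d = 245: μ(245) · φ(245/245) = 0 · 1 = 0
Summing: (μ * φ)(245) = 168 + -42 + -24 + 6 + 0 + 0 = 108.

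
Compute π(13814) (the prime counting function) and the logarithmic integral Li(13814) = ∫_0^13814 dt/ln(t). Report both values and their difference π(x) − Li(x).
π(13814) = 1633;  Li(13814) ≈ 1652.76;  π(x) − Li(x) ≈ -19.76.

Direct count of primes ≤ 13814 gives π(13814) = 1633. Numerical evaluation of the logarithmic integral gives Li(13814) ≈ 1652.76. The difference π(x) − Li(x) ≈ -19.76 is typically negative for small/moderate x (Li(x) overestimates), though Littlewood's theorem shows this sign changes infinitely often.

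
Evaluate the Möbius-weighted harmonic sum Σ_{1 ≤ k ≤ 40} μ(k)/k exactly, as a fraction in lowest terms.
Σ μ(k)/k = 124873406579/2473579378270

Values of μ(k) for 1 ≤ k ≤ 40: μ(1) = 1, μ(2) = -1, μ(3) = -1, μ(5) = -1, μ(6) = 1, μ(7) = -1, μ(10) = 1, μ(11) = -1, μ(13) = -1, μ(14) = 1, μ(15) = 1, μ(17) = -1, μ(19) = -1, μ(21) = 1, μ(22) = 1, μ(23) = -1, μ(26) = 1, μ(29) = -1, μ(30) = -1, μ(31) = -1, μ(33) = 1, μ(34) = 1, μ(35) = 1, μ(37) = -1, μ(38) = 1, μ(39) = 1, with μ = 0 on non-squarefree integers. Summing μ(k)/k for k where μ(k) ≠ 0 gives 124873406579/2473579378270 ≈ 0.0505. (PNT ⟺ this sum → 0 as n → ∞.)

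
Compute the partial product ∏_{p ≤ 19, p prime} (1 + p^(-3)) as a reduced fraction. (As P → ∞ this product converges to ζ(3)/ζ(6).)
∏ = 223851228120576/189501362017825

The primes p ≤ 19 are [2, 3, 5, 7, 11, 13, 17, 19]. For each, (1 + 1/p^3) = (p^3 + 1)/p^3. Multiplying these fractions over p ∈ [2, 3, 5, 7, 11, 13, 17, 19] gives 223851228120576/189501362017825. (In the limit P → ∞ this tends to ζ(3)/ζ(6).)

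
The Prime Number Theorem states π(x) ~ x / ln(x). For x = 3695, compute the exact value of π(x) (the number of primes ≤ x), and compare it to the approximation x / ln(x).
π(3695) = 515;  x/ln(x) ≈ 449.80;  relative error ≈ 12.66%.

Directly count primes up to 3695: π(3695) = 515. The PNT approximation gives 3695/ln(3695) ≈ 3695/8.21474 ≈ 449.80. Relative error (π(x) − x/ln(x)) / π(x) ≈ 12.66%; the approximation is known to undercount slightly (Li(x) is a better estimate).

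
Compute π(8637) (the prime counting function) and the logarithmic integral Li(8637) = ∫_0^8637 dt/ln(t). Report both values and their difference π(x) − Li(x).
π(8637) = 1075;  Li(8637) ≈ 1096.99;  π(x) − Li(x) ≈ -21.99.

Direct count of primes ≤ 8637 gives π(8637) = 1075. Numerical evaluation of the logarithmic integral gives Li(8637) ≈ 1096.99. The difference π(x) − Li(x) ≈ -21.99 is typically negative for small/moderate x (Li(x) overestimates), though Littlewood's theorem shows this sign changes infinitely often.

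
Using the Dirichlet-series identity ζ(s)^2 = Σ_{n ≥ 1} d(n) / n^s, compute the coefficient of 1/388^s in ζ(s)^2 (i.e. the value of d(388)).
d(388) = 6

ζ(s)^2 = (Σ 1/m^s)(Σ 1/k^s). The coefficient of 1/n^s in the product is the number of ordered pairs (m, k) with mk = n, which equals d(n). For n = 388, divisors are [1, 2, 4, 97, 194, 388], so d(388) = 6.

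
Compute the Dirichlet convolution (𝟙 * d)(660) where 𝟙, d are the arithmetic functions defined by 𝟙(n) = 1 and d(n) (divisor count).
(𝟙 * d)(660) = 162

Divisors of 660: [1, 2, 3, 4, 5, 6, 10, 11, 12, 15, 20, 22, 30, 33, 44, 55, 60, 66, 110, 132, 165, 220, 330, 660]. For each d | 660:
  d = 1: 𝟙(1) · d(660/1) = 1 · 24 = 24
  d = 2: 𝟙(2) · d(660/2) = 1 · 16 = 16
  d = 3: 𝟙(3) · d(660/3) = 1 · 12 = 12
  d = 4: 𝟙(4) · d(660/4) = 1 · 8 = 8
  d = 5: 𝟙(5) · d(660/5) = 1 · 12 = 12
  d = 6: 𝟙(6) · d(660/6) = 1 · 8 = 8
  d = 10: 𝟙(10) · d(660/10) = 1 · 8 = 8
  d = 11: 𝟙(11) · d(660/11) = 1 · 12 = 12
  d = 12: 𝟙(12) · d(660/12) = 1 · 4 = 4
  d = 15: 𝟙(15) · d(660/15) = 1 · 6 = 6
  d = 20: 𝟙(20) · d(660/20) = 1 · 4 = 4
  d = 22: 𝟙(22) · d(660/22) = 1 · 8 = 8
  d = 30: 𝟙(30) · d(660/30) = 1 · 4 = 4
  d = 33: 𝟙(33) · d(660/33) = 1 · 6 = 6
  d = 44: 𝟙(44) · d(660/44) = 1 · 4 = 4
  d = 55: 𝟙(55) · d(660/55) = 1 · 6 = 6
  d = 60: 𝟙(60) · d(660/60) = 1 · 2 = 2
  d = 66: 𝟙(66) · d(660/66) = 1 · 4 = 4
  d = 110: 𝟙(110) · d(660/110) = 1 · 4 = 4
  d = 132: 𝟙(132) · d(660/132) = 1 · 2 = 2
  d = 165: 𝟙(165) · d(660/165) = 1 · 3 = 3
  d = 220: 𝟙(220) · d(660/220) = 1 · 2 = 2
  d = 330: 𝟙(330) · d(660/330) = 1 · 2 = 2
  d = 660: 𝟙(660) · d(660/660) = 1 · 1 = 1
Summing: (𝟙 * d)(660) = 24 + 16 + 12 + 8 + 12 + 8 + 8 + 12 + 4 + 6 + 4 + 8 + 4 + 6 + 4 + 6 + 2 + 4 + 4 + 2 + 3 + 2 + 2 + 1 = 162.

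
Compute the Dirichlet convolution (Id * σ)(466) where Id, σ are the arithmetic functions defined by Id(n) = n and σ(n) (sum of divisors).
(Id * σ)(466) = 2335

Divisors of 466: [1, 2, 233, 466]. For each d | 466:
  d = 1: Id(1) · σ(466/1) = 1 · 702 = 702
  d = 2: Id(2) · σ(466/2) = 2 · 234 = 468
  d = 233: Id(233) · σ(466/233) = 233 · 3 = 699
  d = 466: Id(466) · σ(466/466) = 466 · 1 = 466
Summing: (Id * σ)(466) = 702 + 468 + 699 + 466 = 2335.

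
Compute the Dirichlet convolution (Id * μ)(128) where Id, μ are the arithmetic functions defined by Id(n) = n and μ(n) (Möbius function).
(Id * μ)(128) = 64

Divisors of 128: [1, 2, 4, 8, 16, 32, 64, 128]. For each d | 128:
  d = 1: Id(1) · μ(128/1) = 1 · 0 = 0
  d = 2: Id(2) · μ(128/2) = 2 · 0 = 0
  d = 4: Id(4) · μ(128/4) = 4 · 0 = 0
  d = 8: Id(8) · μ(128/8) = 8 · 0 = 0
  d = 16: Id(16) · μ(128/16) = 16 · 0 = 0
  d = 32: Id(32) · μ(128/32) = 32 · 0 = 0
  d = 64: Id(64) · μ(128/64) = 64 · -1 = -64
  d = 128: Id(128) · μ(128/128) = 128 · 1 = 128
Summing: (Id * μ)(128) = 0 + 0 + 0 + 0 + 0 + 0 + -64 + 128 = 64.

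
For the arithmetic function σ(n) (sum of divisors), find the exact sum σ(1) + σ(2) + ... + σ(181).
Σ_{n ≤ 181} σ(n) = 27002

Compute σ(n) for each 1 ≤ n ≤ 181: σ(1) = 1, σ(2) = 3, σ(3) = 4, σ(4) = 7, σ(5) = 6, σ(6) = 12, σ(7) = 8, σ(8) = 15, σ(9) = 13, σ(10) = 18, σ(11) = 12, σ(12) = 28, σ(13) = 14, σ(14) = 24, σ(15) = 24, σ(16) = 31, σ(17) = 18, σ(18) = 39, σ(19) = 20, σ(20) = 42, σ(21) = 32, σ(22) = 36, σ(23) = 24, σ(24) = 60, σ(25) = 31, σ(26) = 42, σ(27) = 40, σ(28) = 56, σ(29) = 30, σ(30) = 72, σ(31) = 32, σ(32) = 63, σ(33) = 48, σ(34) = 54, σ(35) = 48, σ(36) = 91, σ(37) = 38, σ(38) = 60, σ(39) = 56, σ(40) = 90, σ(41) = 42, σ(42) = 96, σ(43) = 44, σ(44) = 84, σ(45) = 78, σ(46) = 72, σ(47) = 48, σ(48) = 124, σ(49) = 57, σ(50) = 93, σ(51) = 72, σ(52) = 98, σ(53) = 54, σ(54) = 120, σ(55) = 72, σ(56) = 120, σ(57) = 80, σ(58) = 90, σ(59) = 60, σ(60) = 168, σ(61) = 62, σ(62) = 96, σ(63) = 104, σ(64) = 127, σ(65) = 84, σ(66) = 144, σ(67) = 68, σ(68) = 126, σ(69) = 96, σ(70) = 144, σ(71) = 72, σ(72) = 195, σ(73) = 74, σ(74) = 114, σ(75) = 124, σ(76) = 140, σ(77) = 96, σ(78) = 168, σ(79) = 80, σ(80) = 186, σ(81) = 121, σ(82) = 126, σ(83) = 84, σ(84) = 224, σ(85) = 108, σ(86) = 132, σ(87) = 120, σ(88) = 180, σ(89) = 90, σ(90) = 234, σ(91) = 112, σ(92) = 168, σ(93) = 128, σ(94) = 144, σ(95) = 120, σ(96) = 252, σ(97) = 98, σ(98) = 171, σ(99) = 156, σ(100) = 217, σ(101) = 102, σ(102) = 216, σ(103) = 104, σ(104) = 210, σ(105) = 192, σ(106) = 162, σ(107) = 108, σ(108) = 280, σ(109) = 110, σ(110) = 216, σ(111) = 152, σ(112) = 248, σ(113) = 114, σ(114) = 240, σ(115) = 144, σ(116) = 210, σ(117) = 182, σ(118) = 180, σ(119) = 144, σ(120) = 360, σ(121) = 133, σ(122) = 186, σ(123) = 168, σ(124) = 224, σ(125) = 156, σ(126) = 312, σ(127) = 128, σ(128) = 255, σ(129) = 176, σ(130) = 252, σ(131) = 132, σ(132) = 336, σ(133) = 160, σ(134) = 204, σ(135) = 240, σ(136) = 270, σ(137) = 138, σ(138) = 288, σ(139) = 140, σ(140) = 336, σ(141) = 192, σ(142) = 216, σ(143) = 168, σ(144) = 403, σ(145) = 180, σ(146) = 222, σ(147) = 228, σ(148) = 266, σ(149) = 150, σ(150) = 372, σ(151) = 152, σ(152) = 300, σ(153) = 234, σ(154) = 288, σ(155) = 192, σ(156) = 392, σ(157) = 158, σ(158) = 240, σ(159) = 216, σ(160) = 378, σ(161) = 192, σ(162) = 363, σ(163) = 164, σ(164) = 294, σ(165) = 288, σ(166) = 252, σ(167) = 168, σ(168) = 480, σ(169) = 183, σ(170) = 324, σ(171) = 260, σ(172) = 308, σ(173) = 174, σ(174) = 360, σ(175) = 248, σ(176) = 372, σ(177) = 240, σ(178) = 270, σ(179) = 180, σ(180) = 546, σ(181) = 182. Summing all 181 values: 27002. (Average order: Σ_{n ≤ x} σ(n) ~ (π²/12) x². For x = 181, (π²/12)·181² ≈ 26944.84.)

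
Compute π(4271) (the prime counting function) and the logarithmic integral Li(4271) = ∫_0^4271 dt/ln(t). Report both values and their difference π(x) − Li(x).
π(4271) = 586;  Li(4271) ≈ 597.91;  π(x) − Li(x) ≈ -11.91.

Direct count of primes ≤ 4271 gives π(4271) = 586. Numerical evaluation of the logarithmic integral gives Li(4271) ≈ 597.91. The difference π(x) − Li(x) ≈ -11.91 is typically negative for small/moderate x (Li(x) overestimates), though Littlewood's theorem shows this sign changes infinitely often.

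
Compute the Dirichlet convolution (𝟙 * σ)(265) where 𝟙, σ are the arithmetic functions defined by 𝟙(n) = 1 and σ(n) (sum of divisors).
(𝟙 * σ)(265) = 385

Divisors of 265: [1, 5, 53, 265]. For each d | 265:
  d = 1: 𝟙(1) · σ(265/1) = 1 · 324 = 324
  d = 5: 𝟙(5) · σ(265/5) = 1 · 54 = 54
  d = 53: 𝟙(53) · σ(265/53) = 1 · 6 = 6
  d = 265: 𝟙(265) · σ(265/265) = 1 · 1 = 1
Summing: (𝟙 * σ)(265) = 324 + 54 + 6 + 1 = 385.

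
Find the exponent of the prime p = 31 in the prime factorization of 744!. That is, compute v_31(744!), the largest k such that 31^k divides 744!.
v_31(744!) = 24

Legendre's formula: v_p(n!) = Σ_{k ≥ 1} ⌊n / p^k⌋. For p = 31, n = 744, the terms are:
  ⌊744/31^1⌋ = ⌊744/31⌋ = 24
(the next term ⌊744/31^2⌋ = 0, terminating the sum). Summing: v_31(744!) = 24 = 24.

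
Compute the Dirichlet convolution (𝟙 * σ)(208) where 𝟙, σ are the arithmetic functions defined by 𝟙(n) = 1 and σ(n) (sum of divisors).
(𝟙 * σ)(208) = 855

Divisors of 208: [1, 2, 4, 8, 13, 16, 26, 52, 104, 208]. For each d | 208:
  d = 1: 𝟙(1) · σ(208/1) = 1 · 434 = 434
  d = 2: 𝟙(2) · σ(208/2) = 1 · 210 = 210
  d = 4: 𝟙(4) · σ(208/4) = 1 · 98 = 98
  d = 8: 𝟙(8) · σ(208/8) = 1 · 42 = 42
  d = 13: 𝟙(13) · σ(208/13) = 1 · 31 = 31
  d = 16: 𝟙(16) · σ(208/16) = 1 · 14 = 14
  d = 26: 𝟙(26) · σ(208/26) = 1 · 15 = 15
  d = 52: 𝟙(52) · σ(208/52) = 1 · 7 = 7
  d = 104: 𝟙(104) · σ(208/104) = 1 · 3 = 3
  d = 208: 𝟙(208) · σ(208/208) = 1 · 1 = 1
Summing: (𝟙 * σ)(208) = 434 + 210 + 98 + 42 + 31 + 14 + 15 + 7 + 3 + 1 = 855.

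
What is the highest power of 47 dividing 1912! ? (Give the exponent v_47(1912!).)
v_47(1912!) = 40

Legendre's formula: v_p(n!) = Σ_{k ≥ 1} ⌊n / p^k⌋. For p = 47, n = 1912, the terms are:
  ⌊1912/47^1⌋ = ⌊1912/47⌋ = 40
(the next term ⌊1912/47^2⌋ = 0, terminating the sum). Summing: v_47(1912!) = 40 = 40.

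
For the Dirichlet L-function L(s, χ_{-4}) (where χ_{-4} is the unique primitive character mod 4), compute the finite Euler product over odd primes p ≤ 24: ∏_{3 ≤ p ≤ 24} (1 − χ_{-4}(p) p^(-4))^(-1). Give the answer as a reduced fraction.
∏ = 2907090265708363109850475/2939590979896221115088896

The odd primes p ≤ 24 are [3, 5, 7, 11, 13, 17, 19, 23]. For each, χ(p) = 1 if p ≡ 1 mod 4, χ(p) = −1 if p ≡ 3 mod 4. Taking (1 − χ(p)/p^4)^(-1) = p^4/(p^4 − χ(p)): (1 − (-1)/3^4)^(-1) · (1 − (1)/5^4)^(-1) · (1 − (-1)/7^4)^(-1) · (1 − (-1)/11^4)^(-1) · (1 − (1)/13^4)^(-1) · (1 − (1)/17^4)^(-1) · (1 − (-1)/19^4)^(-1) · (1 − (-1)/23^4)^(-1) = 2907090265708363109850475/2939590979896221115088896.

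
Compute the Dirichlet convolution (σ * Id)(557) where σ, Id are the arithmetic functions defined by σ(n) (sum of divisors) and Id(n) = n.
(σ * Id)(557) = 1115

Divisors of 557: [1, 557]. For each d | 557:
  d = 1: σ(1) · Id(557/1) = 1 · 557 = 557
  d = 557: σ(557) · Id(557/557) = 558 · 1 = 558
Summing: (σ * Id)(557) = 557 + 558 = 1115.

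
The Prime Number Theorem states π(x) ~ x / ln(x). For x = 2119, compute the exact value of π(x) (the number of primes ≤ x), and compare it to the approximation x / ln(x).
π(2119) = 319;  x/ln(x) ≈ 276.68;  relative error ≈ 13.27%.

Directly count primes up to 2119: π(2119) = 319. The PNT approximation gives 2119/ln(2119) ≈ 2119/7.65870 ≈ 276.68. Relative error (π(x) − x/ln(x)) / π(x) ≈ 13.27%; the approximation is known to undercount slightly (Li(x) is a better estimate).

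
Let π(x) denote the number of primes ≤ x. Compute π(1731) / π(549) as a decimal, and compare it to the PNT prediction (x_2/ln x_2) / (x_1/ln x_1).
π(1731)/π(549) = 269/101 ≈ 2.6634;  PNT prediction ≈ 2.6674.

π(549) = 101 and π(1731) = 269, so π(1731)/π(549) ≈ 2.6634. The PNT-predicted ratio is (1731/ln(1731)) / (549/ln(549)) ≈ 2.6674. The two agree to within a few percent, as expected.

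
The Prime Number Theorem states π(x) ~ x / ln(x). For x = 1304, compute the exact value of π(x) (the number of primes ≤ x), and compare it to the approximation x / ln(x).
π(1304) = 213;  x/ln(x) ≈ 181.79;  relative error ≈ 14.65%.

Directly count primes up to 1304: π(1304) = 213. The PNT approximation gives 1304/ln(1304) ≈ 1304/7.17319 ≈ 181.79. Relative error (π(x) − x/ln(x)) / π(x) ≈ 14.65%; the approximation is known to undercount slightly (Li(x) is a better estimate).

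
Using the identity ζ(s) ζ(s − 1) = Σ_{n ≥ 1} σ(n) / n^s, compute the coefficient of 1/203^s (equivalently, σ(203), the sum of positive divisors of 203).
σ(203) = 240

In the product (Σ m^0/m^s)(Σ k / k^s) = Σ (Σ_{d | n} d) / n^s, the coefficient of 1/n^s is σ(n) = Σ_{d | n} d. For n = 203, divisors are [1, 7, 29, 203]; summing: σ(203) = 240.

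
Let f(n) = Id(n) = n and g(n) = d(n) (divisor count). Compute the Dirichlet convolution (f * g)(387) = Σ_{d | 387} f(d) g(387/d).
(Id * d)(387) = 810

Divisors of 387: [1, 3, 9, 43, 129, 387]. For each d | 387:
  d = 1: Id(1) · d(387/1) = 1 · 6 = 6
  d = 3: Id(3) · d(387/3) = 3 · 4 = 12
  d = 9: Id(9) · d(387/9) = 9 · 2 = 18
  d = 43: Id(43) · d(387/43) = 43 · 3 = 129
  d = 129: Id(129) · d(387/129) = 129 · 2 = 258
  d = 387: Id(387) · d(387/387) = 387 · 1 = 387
Summing: (Id * d)(387) = 6 + 12 + 18 + 129 + 258 + 387 = 810.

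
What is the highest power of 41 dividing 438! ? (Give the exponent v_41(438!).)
v_41(438!) = 10

Legendre's formula: v_p(n!) = Σ_{k ≥ 1} ⌊n / p^k⌋. For p = 41, n = 438, the terms are:
  ⌊438/41^1⌋ = ⌊438/41⌋ = 10
(the next term ⌊438/41^2⌋ = 0, terminating the sum). Summing: v_41(438!) = 10 = 10.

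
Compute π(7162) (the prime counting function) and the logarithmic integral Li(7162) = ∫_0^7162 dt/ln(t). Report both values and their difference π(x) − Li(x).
π(7162) = 916;  Li(7162) ≈ 932.60;  π(x) − Li(x) ≈ -16.60.

Direct count of primes ≤ 7162 gives π(7162) = 916. Numerical evaluation of the logarithmic integral gives Li(7162) ≈ 932.60. The difference π(x) − Li(x) ≈ -16.60 is typically negative for small/moderate x (Li(x) overestimates), though Littlewood's theorem shows this sign changes infinitely often.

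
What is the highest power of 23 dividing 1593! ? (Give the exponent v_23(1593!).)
v_23(1593!) = 72

Legendre's formula: v_p(n!) = Σ_{k ≥ 1} ⌊n / p^k⌋. For p = 23, n = 1593, the terms are:
  ⌊1593/23^1⌋ = ⌊1593/23⌋ = 69
  ⌊1593/23^2⌋ = ⌊1593/529⌋ = 3
(the next term ⌊1593/23^3⌋ = 0, terminating the sum). Summing: v_23(1593!) = 69 + 3 = 72.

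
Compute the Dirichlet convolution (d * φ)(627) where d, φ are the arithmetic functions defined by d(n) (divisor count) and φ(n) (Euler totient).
(d * φ)(627) = 960

Divisors of 627: [1, 3, 11, 19, 33, 57, 209, 627]. For each d | 627:
  d = 1: d(1) · φ(627/1) = 1 · 360 = 360
  d = 3: d(3) · φ(627/3) = 2 · 180 = 360
  d = 11: d(11) · φ(627/11) = 2 · 36 = 72
  d = 19: d(19) · φ(627/19) = 2 · 20 = 40
  d = 33: d(33) · φ(627/33) = 4 · 18 = 72
  d = 57: d(57) · φ(627/57) = 4 · 10 = 40
  d = 209: d(209) · φ(627/209) = 4 · 2 = 8
  d = 627: d(627) · φ(627/627) = 8 · 1 = 8
Summing: (d * φ)(627) = 360 + 360 + 72 + 40 + 72 + 40 + 8 + 8 = 960.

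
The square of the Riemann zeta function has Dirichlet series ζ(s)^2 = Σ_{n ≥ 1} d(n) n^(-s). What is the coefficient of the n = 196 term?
d(196) = 9

ζ(s)^2 = (Σ 1/m^s)(Σ 1/k^s). The coefficient of 1/n^s in the product is the number of ordered pairs (m, k) with mk = n, which equals d(n). For n = 196, divisors are [1, 2, 4, 7, 14, 28, 49, 98, 196], so d(196) = 9.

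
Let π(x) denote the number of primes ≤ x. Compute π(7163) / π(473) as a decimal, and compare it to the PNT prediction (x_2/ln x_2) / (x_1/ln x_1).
π(7163)/π(473) = 916/91 ≈ 10.0659;  PNT prediction ≈ 10.5075.

π(473) = 91 and π(7163) = 916, so π(7163)/π(473) ≈ 10.0659. The PNT-predicted ratio is (7163/ln(7163)) / (473/ln(473)) ≈ 10.5075. The two agree to within a few percent, as expected.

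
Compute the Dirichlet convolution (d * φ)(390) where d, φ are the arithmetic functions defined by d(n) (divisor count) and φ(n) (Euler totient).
(d * φ)(390) = 1008

Divisors of 390: [1, 2, 3, 5, 6, 10, 13, 15, 26, 30, 39, 65, 78, 130, 195, 390]. For each d | 390:
  d = 1: d(1) · φ(390/1) = 1 · 96 = 96
  d = 2: d(2) · φ(390/2) = 2 · 96 = 192
  d = 3: d(3) · φ(390/3) = 2 · 48 = 96
  d = 5: d(5) · φ(390/5) = 2 · 24 = 48
  d = 6: d(6) · φ(390/6) = 4 · 48 = 192
  d = 10: d(10) · φ(390/10) = 4 · 24 = 96
  d = 13: d(13) · φ(390/13) = 2 · 8 = 16
  d = 15: d(15) · φ(390/15) = 4 · 12 = 48
  d = 26: d(26) · φ(390/26) = 4 · 8 = 32
  d = 30: d(30) · φ(390/30) = 8 · 12 = 96
  d = 39: d(39) · φ(390/39) = 4 · 4 = 16
  d = 65: d(65) · φ(390/65) = 4 · 2 = 8
  d = 78: d(78) · φ(390/78) = 8 · 4 = 32
  d = 130: d(130) · φ(390/130) = 8 · 2 = 16
  d = 195: d(195) · φ(390/195) = 8 · 1 = 8
  d = 390: d(390) · φ(390/390) = 16 · 1 = 16
Summing: (d * φ)(390) = 96 + 192 + 96 + 48 + 192 + 96 + 16 + 48 + 32 + 96 + 16 + 8 + 32 + 16 + 8 + 16 = 1008.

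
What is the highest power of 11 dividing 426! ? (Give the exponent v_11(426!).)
v_11(426!) = 41

Legendre's formula: v_p(n!) = Σ_{k ≥ 1} ⌊n / p^k⌋. For p = 11, n = 426, the terms are:
  ⌊426/11^1⌋ = ⌊426/11⌋ = 38
  ⌊426/11^2⌋ = ⌊426/121⌋ = 3
(the next term ⌊426/11^3⌋ = 0, terminating the sum). Summing: v_11(426!) = 38 + 3 = 41.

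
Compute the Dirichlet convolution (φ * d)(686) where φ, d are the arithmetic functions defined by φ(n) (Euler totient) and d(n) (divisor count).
(φ * d)(686) = 1200

Divisors of 686: [1, 2, 7, 14, 49, 98, 343, 686]. For each d | 686:
  d = 1: φ(1) · d(686/1) = 1 · 8 = 8
  d = 2: φ(2) · d(686/2) = 1 · 4 = 4
  d = 7: φ(7) · d(686/7) = 6 · 6 = 36
  d = 14: φ(14) · d(686/14) = 6 · 3 = 18
  d = 49: φ(49) · d(686/49) = 42 · 4 = 168
  d = 98: φ(98) · d(686/98) = 42 · 2 = 84
  d = 343: φ(343) · d(686/343) = 294 · 2 = 588
  d = 686: φ(686) · d(686/686) = 294 · 1 = 294
Summing: (φ * d)(686) = 8 + 4 + 36 + 18 + 168 + 84 + 588 + 294 = 1200.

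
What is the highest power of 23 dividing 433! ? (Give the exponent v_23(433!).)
v_23(433!) = 18

Legendre's formula: v_p(n!) = Σ_{k ≥ 1} ⌊n / p^k⌋. For p = 23, n = 433, the terms are:
  ⌊433/23^1⌋ = ⌊433/23⌋ = 18
(the next term ⌊433/23^2⌋ = 0, terminating the sum). Summing: v_23(433!) = 18 = 18.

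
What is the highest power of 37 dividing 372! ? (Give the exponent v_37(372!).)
v_37(372!) = 10

Legendre's formula: v_p(n!) = Σ_{k ≥ 1} ⌊n / p^k⌋. For p = 37, n = 372, the terms are:
  ⌊372/37^1⌋ = ⌊372/37⌋ = 10
(the next term ⌊372/37^2⌋ = 0, terminating the sum). Summing: v_37(372!) = 10 = 10.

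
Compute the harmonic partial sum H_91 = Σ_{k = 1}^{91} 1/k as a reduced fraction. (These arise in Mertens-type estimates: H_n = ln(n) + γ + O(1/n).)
H_91 = 3661081314759399341652108474601318124261/718766754945489455304472257065075294400

Direct summation: H_91 = 1 + 1/2 + ... + 1/91. The least common denominator is lcm(1, ..., 91) = 718766754945489455304472257065075294400; over this denominator the numerator is 718766754945489455304472257065075294400 + 359383377472744727652236128532537647200 + 239588918315163151768157419021691764800 + 179691688736372363826118064266268823600 + 143753350989097891060894451413015058880 + 119794459157581575884078709510845882400 + 102680964992212779329210322437867899200 + 89845844368186181913059032133134411800 + 79862972771721050589385806340563921600 + 71876675494548945530447225706507529440 + 65342432267771768664042932460461390400 + 59897229578790787942039354755422941200 + 55289750380422265792651712081928868800 + 51340482496106389664605161218933949600 + 47917783663032630353631483804338352960 + 44922922184093090956529516066567205900 + 42280397349734673841439544533239723200 + 39931486385860525294692903170281960800 + 37829829207657339752866960898161857600 + 35938337747274472765223612853253764720 + 34226988330737593109736774145955966400 + 32671216133885884332021466230230695200 + 31250728475890845882803141611525012800 + 29948614789395393971019677377711470600 + 28750670197819578212178890282603011776 + 27644875190211132896325856040964434400 + 26620990923907016863128602113521307200 + 25670241248053194832302580609466974800 + 24785060515361705355326629553968113600 + 23958891831516315176815741902169176480 + 23186024353080305009821685711776622400 + 22461461092046545478264758033283602950 + 21780810755923922888014310820153796800 + 21140198674867336920719772266619861600 + 20536192998442555865842064487573579840 + 19965743192930262647346451585140980400 + 19426128512040255548769520461218251200 + 18914914603828669876433480449080928800 + 18429916793474088597550570693976289600 + 17969168873637236382611806426626882360 + 17530896462085108665962737977196958400 + 17113494165368796554868387072977983200 + 16715505928964871053592378071280820800 + 16335608066942942166010733115115347600 + 15972594554344210117877161268112784320 + 15625364237945422941401570805762506400 + 15292909679691265006478133129044155200 + 14974307394697696985509838688855735300 + 14668709284601825618458617491123985600 + 14375335098909789106089445141301505888 + 14093465783244891280479848177746574400 + 13822437595105566448162928020482217200 + 13561636885763951986876835038963684800 + 13310495461953508431564301056760653600 + 13068486453554353732808586492092278080 + 12835120624026597416151290304733487400 + 12609943069219113250955653632720619200 + 12392530257680852677663314776984056800 + 12182487371957448394991055204492801600 + 11979445915758157588407870951084588240 + 11783061556483433693515938640411070400 + 11593012176540152504910842855888311200 + 11408996110245864369912258048651988800 + 11230730546023272739132379016641801475 + 11057950076084453158530342416385773760 + 10890405377961961444007155410076898400 + 10727862014111782914992123239777243200 + 10570099337433668460359886133309930800 + 10416909491963615294267713870508337600 + 10268096499221277932921032243786789920 + 10123475421767457116964397986832046400 + 9982871596465131323673225792570490200 + 9846119930760129524718798041987332800 + 9713064256020127774384760230609125600 + 9583556732606526070726296760867670592 + 9457457301914334938216740224540464400 + 9334633181110252666291847494351627200 + 9214958396737044298775285346988144800 + 9098313353740372851955345026140193600 + 8984584436818618191305903213313441180 + 8873663641302338954376200704507102400 + 8765448231042554332981368988598479200 + 8659840421029993437403280205603316800 + 8556747082684398277434193536488991600 + 8456079469946934768287908906647944640 + 8357752964482435526796189035640410400 + 8261686838453901785108876517989371200 + 8167804033471471083005366557557673800 + 8076030954443701744994070304101969600 + 7986297277172105058938580634056392160 + 7898535768631752256093101725989838400 = 3661081314759399341652108474601318124261, so H_91 = 3661081314759399341652108474601318124261/718766754945489455304472257065075294400 (already in lowest terms) ≈ 5.09356. (The PNT-adjacent estimate ln(91) + γ ≈ 5.08808 matches within O(1/n).)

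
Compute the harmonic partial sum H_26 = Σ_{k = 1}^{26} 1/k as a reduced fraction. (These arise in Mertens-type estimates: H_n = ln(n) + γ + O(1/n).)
H_26 = 34395742267/8923714800

Direct summation: H_26 = 1 + 1/2 + ... + 1/26. The least common denominator is lcm(1, ..., 26) = 26771144400; over this denominator the numerator is 26771144400 + 13385572200 + 8923714800 + 6692786100 + 5354228880 + 4461857400 + 3824449200 + 3346393050 + 2974571600 + 2677114440 + 2433740400 + 2230928700 + 2059318800 + 1912224600 + 1784742960 + 1673196525 + 1574773200 + 1487285800 + 1409007600 + 1338557220 + 1274816400 + 1216870200 + 1163962800 + 1115464350 + 1070845776 + 1029659400 = 103187226801, so H_26 = 103187226801/26771144400; reducing by gcd(103187226801, 26771144400) = 3 gives 34395742267/8923714800 ≈ 3.85442. (The PNT-adjacent estimate ln(26) + γ ≈ 3.83531 matches within O(1/n).)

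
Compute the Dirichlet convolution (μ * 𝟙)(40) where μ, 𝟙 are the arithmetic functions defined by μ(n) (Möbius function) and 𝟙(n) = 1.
(μ * 𝟙)(40) = 0

Divisors of 40: [1, 2, 4, 5, 8, 10, 20, 40]. For each d | 40:
  d = 1: μ(1) · 𝟙(40/1) = 1 · 1 = 1
  d = 2: μ(2) · 𝟙(40/2) = -1 · 1 = -1
  d = 4: μ(4) · 𝟙(40/4) = 0 · 1 = 0
  d = 5: μ(5) · 𝟙(40/5) = -1 · 1 = -1
  d = 8: μ(8) · 𝟙(40/8) = 0 · 1 = 0
  d = 10: μ(10) · 𝟙(40/10) = 1 · 1 = 1
  d = 20: μ(20) · 𝟙(40/20) = 0 · 1 = 0
  d = 40: μ(40) · 𝟙(40/40) = 0 · 1 = 0
Summing: (μ * 𝟙)(40) = 1 + -1 + 0 + -1 + 0 + 1 + 0 + 0 = 0.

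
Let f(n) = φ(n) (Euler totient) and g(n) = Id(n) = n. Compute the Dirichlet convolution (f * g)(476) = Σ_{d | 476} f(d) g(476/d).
(φ * Id)(476) = 3432

Divisors of 476: [1, 2, 4, 7, 14, 17, 28, 34, 68, 119, 238, 476]. For each d | 476:
  d = 1: φ(1) · Id(476/1) = 1 · 476 = 476
  d = 2: φ(2) · Id(476/2) = 1 · 238 = 238
  d = 4: φ(4) · Id(476/4) = 2 · 119 = 238
  d = 7: φ(7) · Id(476/7) = 6 · 68 = 408
  d = 14: φ(14) · Id(476/14) = 6 · 34 = 204
  d = 17: φ(17) · Id(476/17) = 16 · 28 = 448
  d = 28: φ(28) · Id(476/28) = 12 · 17 = 204
  d = 34: φ(34) · Id(476/34) = 16 · 14 = 224
  d = 68: φ(68) · Id(476/68) = 32 · 7 = 224
  d = 119: φ(119) · Id(476/119) = 96 · 4 = 384
  d = 238: φ(238) · Id(476/238) = 96 · 2 = 192
  d = 476: φ(476) · Id(476/476) = 192 · 1 = 192
Summing: (φ * Id)(476) = 476 + 238 + 238 + 408 + 204 + 448 + 204 + 224 + 224 + 384 + 192 + 192 = 3432.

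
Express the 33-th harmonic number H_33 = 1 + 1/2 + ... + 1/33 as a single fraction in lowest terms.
H_33 = 53676090078349/13127595717600

Direct summation: H_33 = 1 + 1/2 + ... + 1/33. The least common denominator is lcm(1, ..., 33) = 144403552893600; over this denominator the numerator is 144403552893600 + 72201776446800 + 48134517631200 + 36100888223400 + 28880710578720 + 24067258815600 + 20629078984800 + 18050444111700 + 16044839210400 + 14440355289360 + 13127595717600 + 12033629407800 + 11107965607200 + 10314539492400 + 9626903526240 + 9025222055850 + 8494326640800 + 8022419605200 + 7600186994400 + 7220177644680 + 6876359661600 + 6563797858800 + 6278415343200 + 6016814703900 + 5776142115744 + 5553982803600 + 5348279736800 + 5157269746200 + 4979432858400 + 4813451763120 + 4658179125600 + 4512611027925 + 4375865239200 = 590436990861839, so H_33 = 590436990861839/144403552893600; reducing by gcd(590436990861839, 144403552893600) = 11 gives 53676090078349/13127595717600 ≈ 4.08880. (The PNT-adjacent estimate ln(33) + γ ≈ 4.07372 matches within O(1/n).)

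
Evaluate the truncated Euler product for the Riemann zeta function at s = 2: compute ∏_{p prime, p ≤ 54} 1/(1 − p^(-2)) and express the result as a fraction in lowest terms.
∏ = 35034630647548196605993834769/21373637931227167970033664000

The primes p ≤ 54 are [2, 3, 5, 7, 11, 13, 17, 19, 23, 29, 31, 37, 41, 43, 47, 53]. For each prime, (1 − 1/p^2)^(-1) = p^2 / (p^2 − 1). The product is (1 − 1/2^2)^(-1), (1 − 1/3^2)^(-1), (1 − 1/5^2)^(-1), (1 − 1/7^2)^(-1), (1 − 1/11^2)^(-1), (1 − 1/13^2)^(-1), (1 − 1/17^2)^(-1), (1 − 1/19^2)^(-1), (1 − 1/23^2)^(-1), (1 − 1/29^2)^(-1), (1 − 1/31^2)^(-1), (1 − 1/37^2)^(-1), (1 − 1/41^2)^(-1), (1 − 1/43^2)^(-1), (1 − 1/47^2)^(-1), (1 − 1/53^2)^(-1) = ∏ p^2 / (p^2 − 1) = 35034630647548196605993834769/21373637931227167970033664000.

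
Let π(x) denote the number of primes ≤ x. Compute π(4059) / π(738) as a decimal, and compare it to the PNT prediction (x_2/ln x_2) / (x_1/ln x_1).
π(4059)/π(738) = 560/130 ≈ 4.3077;  PNT prediction ≈ 4.3715.

π(738) = 130 and π(4059) = 560, so π(4059)/π(738) ≈ 4.3077. The PNT-predicted ratio is (4059/ln(4059)) / (738/ln(738)) ≈ 4.3715. The two agree to within a few percent, as expected.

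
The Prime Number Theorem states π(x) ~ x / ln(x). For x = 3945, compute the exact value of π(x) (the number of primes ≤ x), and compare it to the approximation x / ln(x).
π(3945) = 547;  x/ln(x) ≈ 476.44;  relative error ≈ 12.90%.

Directly count primes up to 3945: π(3945) = 547. The PNT approximation gives 3945/ln(3945) ≈ 3945/8.28020 ≈ 476.44. Relative error (π(x) − x/ln(x)) / π(x) ≈ 12.90%; the approximation is known to undercount slightly (Li(x) is a better estimate).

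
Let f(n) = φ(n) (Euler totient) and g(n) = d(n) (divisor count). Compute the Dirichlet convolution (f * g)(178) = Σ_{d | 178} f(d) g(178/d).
(φ * d)(178) = 270

Divisors of 178: [1, 2, 89, 178]. For each d | 178:
  d = 1: φ(1) · d(178/1) = 1 · 4 = 4
  d = 2: φ(2) · d(178/2) = 1 · 2 = 2
  d = 89: φ(89) · d(178/89) = 88 · 2 = 176
  d = 178: φ(178) · d(178/178) = 88 · 1 = 88
Summing: (φ * d)(178) = 4 + 2 + 176 + 88 = 270.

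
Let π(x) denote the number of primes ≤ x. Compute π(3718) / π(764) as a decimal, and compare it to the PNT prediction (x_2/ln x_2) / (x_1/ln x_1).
π(3718)/π(764) = 518/135 ≈ 3.8370;  PNT prediction ≈ 3.9298.

π(764) = 135 and π(3718) = 518, so π(3718)/π(764) ≈ 3.8370. The PNT-predicted ratio is (3718/ln(3718)) / (764/ln(764)) ≈ 3.9298. The two agree to within a few percent, as expected.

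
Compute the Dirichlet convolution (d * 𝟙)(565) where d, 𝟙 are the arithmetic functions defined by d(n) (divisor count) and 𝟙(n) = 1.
(d * 𝟙)(565) = 9

Divisors of 565: [1, 5, 113, 565]. For each d | 565:
  d = 1: d(1) · 𝟙(565/1) = 1 · 1 = 1
  d = 5: d(5) · 𝟙(565/5) = 2 · 1 = 2
  d = 113: d(113) · 𝟙(565/113) = 2 · 1 = 2
  d = 565: d(565) · 𝟙(565/565) = 4 · 1 = 4
Summing: (d * 𝟙)(565) = 1 + 2 + 2 + 4 = 9.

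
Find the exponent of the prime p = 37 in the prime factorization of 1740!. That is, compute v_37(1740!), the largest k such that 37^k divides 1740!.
v_37(1740!) = 48

Legendre's formula: v_p(n!) = Σ_{k ≥ 1} ⌊n / p^k⌋. For p = 37, n = 1740, the terms are:
  ⌊1740/37^1⌋ = ⌊1740/37⌋ = 47
  ⌊1740/37^2⌋ = ⌊1740/1369⌋ = 1
(the next term ⌊1740/37^3⌋ = 0, terminating the sum). Summing: v_37(1740!) = 47 + 1 = 48.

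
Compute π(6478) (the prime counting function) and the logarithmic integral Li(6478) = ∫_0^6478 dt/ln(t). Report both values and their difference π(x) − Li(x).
π(6478) = 840;  Li(6478) ≈ 855.12;  π(x) − Li(x) ≈ -15.12.

Direct count of primes ≤ 6478 gives π(6478) = 840. Numerical evaluation of the logarithmic integral gives Li(6478) ≈ 855.12. The difference π(x) − Li(x) ≈ -15.12 is typically negative for small/moderate x (Li(x) overestimates), though Littlewood's theorem shows this sign changes infinitely often.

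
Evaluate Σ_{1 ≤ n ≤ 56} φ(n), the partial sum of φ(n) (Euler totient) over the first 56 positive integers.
Σ_{n ≤ 56} φ(n) = 964

Compute φ(n) for each 1 ≤ n ≤ 56: φ(1) = 1, φ(2) = 1, φ(3) = 2, φ(4) = 2, φ(5) = 4, φ(6) = 2, φ(7) = 6, φ(8) = 4, φ(9) = 6, φ(10) = 4, φ(11) = 10, φ(12) = 4, φ(13) = 12, φ(14) = 6, φ(15) = 8, φ(16) = 8, φ(17) = 16, φ(18) = 6, φ(19) = 18, φ(20) = 8, φ(21) = 12, φ(22) = 10, φ(23) = 22, φ(24) = 8, φ(25) = 20, φ(26) = 12, φ(27) = 18, φ(28) = 12, φ(29) = 28, φ(30) = 8, φ(31) = 30, φ(32) = 16, φ(33) = 20, φ(34) = 16, φ(35) = 24, φ(36) = 12, φ(37) = 36, φ(38) = 18, φ(39) = 24, φ(40) = 16, φ(41) = 40, φ(42) = 12, φ(43) = 42, φ(44) = 20, φ(45) = 24, φ(46) = 22, φ(47) = 46, φ(48) = 16, φ(49) = 42, φ(50) = 20, φ(51) = 32, φ(52) = 24, φ(53) = 52, φ(54) = 18, φ(55) = 40, φ(56) = 24. Summing all 56 values: 964. (Average order: Σ_{n ≤ x} φ(n) ~ (3/π²) x². For x = 56, (3/π²)·56² ≈ 953.23.)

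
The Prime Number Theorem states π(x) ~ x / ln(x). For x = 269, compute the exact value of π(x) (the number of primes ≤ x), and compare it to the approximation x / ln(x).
π(269) = 57;  x/ln(x) ≈ 48.08;  relative error ≈ 15.65%.

Directly count primes up to 269: π(269) = 57. The PNT approximation gives 269/ln(269) ≈ 269/5.59471 ≈ 48.08. Relative error (π(x) − x/ln(x)) / π(x) ≈ 15.65%; the approximation is known to undercount slightly (Li(x) is a better estimate).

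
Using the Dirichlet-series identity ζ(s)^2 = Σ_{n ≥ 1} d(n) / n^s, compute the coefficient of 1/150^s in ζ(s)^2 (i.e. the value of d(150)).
d(150) = 12

ζ(s)^2 = (Σ 1/m^s)(Σ 1/k^s). The coefficient of 1/n^s in the product is the number of ordered pairs (m, k) with mk = n, which equals d(n). For n = 150, divisors are [1, 2, 3, 5, 6, 10, 15, 25, 30, 50, 75, 150], so d(150) = 12.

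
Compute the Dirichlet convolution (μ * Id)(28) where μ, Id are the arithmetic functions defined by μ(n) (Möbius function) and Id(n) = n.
(μ * Id)(28) = 12

Divisors of 28: [1, 2, 4, 7, 14, 28]. For each d | 28:
  d = 1: μ(1) · Id(28/1) = 1 · 28 = 28
  d = 2: μ(2) · Id(28/2) = -1 · 14 = -14
  d = 4: μ(4) · Id(28/4) = 0 · 7 = 0
  d = 7: μ(7) · Id(28/7) = -1 · 4 = -4
  d = 14: μ(14) · Id(28/14) = 1 · 2 = 2
  d = 28: μ(28) · Id(28/28) = 0 · 1 = 0
Summing: (μ * Id)(28) = 28 + -14 + 0 + -4 + 2 + 0 = 12.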